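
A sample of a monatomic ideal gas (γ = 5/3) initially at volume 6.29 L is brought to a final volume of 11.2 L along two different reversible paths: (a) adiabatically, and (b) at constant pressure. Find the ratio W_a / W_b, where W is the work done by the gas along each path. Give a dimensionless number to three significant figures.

W_a / W_b ≈ 0.614

Path (a) adiabatic: W = P₁V₁(1 − (V₁/V₂)^(γ−1))/(γ−1) → W_a/(P₁V₁) = 0.479.
Path (b) isobaric: W = P₁(V₂ − V₁) → W_b/(P₁V₁) = 0.7806.
W_a / W_b = 0.479 / 0.7806 = 0.6136.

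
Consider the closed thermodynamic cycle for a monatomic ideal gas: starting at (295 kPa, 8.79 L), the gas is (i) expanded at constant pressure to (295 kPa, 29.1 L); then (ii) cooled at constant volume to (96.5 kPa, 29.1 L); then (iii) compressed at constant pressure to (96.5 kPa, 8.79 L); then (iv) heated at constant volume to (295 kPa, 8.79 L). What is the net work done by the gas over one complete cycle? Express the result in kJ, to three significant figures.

Constant-volume legs do no work.
W(i) = (295)(29.1 − 8.79) = 5991 J; W(iii) = (96.5)(8.79 − 29.1) = -1960 J.
W_net = 5991 − 1960 = 4032 J (the clockwise enclosed area).

W_net ≈ 4.03 kJ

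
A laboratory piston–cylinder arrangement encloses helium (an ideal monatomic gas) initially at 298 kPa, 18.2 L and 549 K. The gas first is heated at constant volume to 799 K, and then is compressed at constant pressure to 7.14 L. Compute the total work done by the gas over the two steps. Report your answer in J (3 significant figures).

Step 1 (isochoric): W = 0 (constant volume).
After step 1: P = 433.7 kPa (V unchanged).
Step 2 (isobaric): W = PΔV = (433.7 kPa)(7.14 − 18.2 L) = -4797 J.
W_total = 0 − 4797 = -4797 J.

W_total ≈ -4800 J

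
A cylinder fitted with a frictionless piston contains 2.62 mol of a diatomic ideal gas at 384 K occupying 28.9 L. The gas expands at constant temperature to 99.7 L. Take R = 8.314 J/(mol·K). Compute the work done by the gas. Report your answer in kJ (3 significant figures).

Isothermal: W = nRT ln(V₂/V₁).
W = (2.62)(8.314)(384) × ln(99.7/28.9)
  = 8365 × 1.238
W_by_gas = 10358 J.

W ≈ 10.4 kJ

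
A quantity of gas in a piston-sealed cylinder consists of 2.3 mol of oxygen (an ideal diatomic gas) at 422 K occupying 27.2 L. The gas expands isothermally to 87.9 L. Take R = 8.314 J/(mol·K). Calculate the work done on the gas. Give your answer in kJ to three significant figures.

Isothermal: W = nRT ln(V₂/V₁).
W = (2.3)(8.314)(422) × ln(87.9/27.2)
  = 8070 × 1.173
W_by_gas = 9465 J; work on gas = −W_by = -9465 J.

W ≈ -9.47 kJ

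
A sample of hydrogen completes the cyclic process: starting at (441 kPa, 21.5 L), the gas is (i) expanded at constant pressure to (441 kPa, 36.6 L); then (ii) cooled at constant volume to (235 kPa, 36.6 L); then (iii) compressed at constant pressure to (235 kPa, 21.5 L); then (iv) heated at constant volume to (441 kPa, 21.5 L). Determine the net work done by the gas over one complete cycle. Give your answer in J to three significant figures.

Constant-volume legs do no work.
W(i) = (441)(36.6 − 21.5) = 6659 J; W(iii) = (235)(21.5 − 36.6) = -3549 J.
W_net = 6659 − 3549 = 3111 J (the clockwise enclosed area).

W_net ≈ 3110 J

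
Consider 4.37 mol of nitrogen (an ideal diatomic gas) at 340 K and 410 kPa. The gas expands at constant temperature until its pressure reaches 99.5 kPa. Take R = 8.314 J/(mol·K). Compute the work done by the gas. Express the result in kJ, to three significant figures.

W ≈ 17.5 kJ

Isothermal process: W = nRT ln(V₂/V₁) = nRT ln(P₁/P₂).
W = (4.37)(8.314)(340) × ln(410/99.5)
  = 12353 × ln(4.121) = 12353 × 1.416
W_by_gas = 17492 J.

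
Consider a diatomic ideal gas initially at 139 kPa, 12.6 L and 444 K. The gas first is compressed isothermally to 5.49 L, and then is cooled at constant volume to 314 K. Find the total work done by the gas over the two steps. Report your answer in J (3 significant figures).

W_total ≈ -1460 J

Step 1 (isothermal): W = P₁V₁ ln(V₂/V₁) = (1751) ln(5.49/12.6) = -1455 J.
Step 2 (isochoric): W = 0 (constant volume).
W_total = -1455 + 0 = -1455 J.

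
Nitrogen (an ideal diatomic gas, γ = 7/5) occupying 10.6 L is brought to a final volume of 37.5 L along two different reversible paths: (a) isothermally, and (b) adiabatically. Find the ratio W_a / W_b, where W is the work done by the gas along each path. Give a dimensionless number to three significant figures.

Path (a) isothermal: W = P₁V₁ ln(V₂/V₁) → W_a/(P₁V₁) = 1.263.
Path (b) adiabatic: W = P₁V₁(1 − (V₁/V₂)^(γ−1))/(γ−1) → W_b/(P₁V₁) = 0.9918.
W_a / W_b = 1.263 / 0.9918 = 1.274.

W_a / W_b ≈ 1.27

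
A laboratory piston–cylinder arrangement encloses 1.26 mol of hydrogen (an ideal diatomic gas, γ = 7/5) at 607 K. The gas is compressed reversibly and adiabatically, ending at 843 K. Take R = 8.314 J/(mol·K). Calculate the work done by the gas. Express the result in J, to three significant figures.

W ≈ -6180 J

Adiabatic ⇒ Q = 0, so W_by = −ΔU = nCᵥ(T₁ − T₂).
Cᵥ = 5R/2 = 20.79 J/(mol·K).
W = (1.26)(20.79)(607 − 843) = -6181 J.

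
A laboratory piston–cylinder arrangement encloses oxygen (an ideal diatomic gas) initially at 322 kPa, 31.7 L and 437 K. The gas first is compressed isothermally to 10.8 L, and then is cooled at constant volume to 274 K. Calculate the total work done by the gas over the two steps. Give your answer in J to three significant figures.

Step 1 (isothermal): W = P₁V₁ ln(V₂/V₁) = (10207) ln(10.8/31.7) = -10991 J.
Step 2 (isochoric): W = 0 (constant volume).
W_total = -10991 + 0 = -10991 J.

W_total ≈ -11000 J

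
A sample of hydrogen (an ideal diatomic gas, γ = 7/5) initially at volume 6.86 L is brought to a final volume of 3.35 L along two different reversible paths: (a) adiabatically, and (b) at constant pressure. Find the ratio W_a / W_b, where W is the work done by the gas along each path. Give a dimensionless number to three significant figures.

Path (a) adiabatic: W = P₁V₁(1 − (V₁/V₂)^(γ−1))/(γ−1) → W_a/(P₁V₁) = -0.8301.
Path (b) isobaric: W = P₁(V₂ − V₁) → W_b/(P₁V₁) = -0.5117.
W_a / W_b = -0.8301 / -0.5117 = 1.622.

W_a / W_b ≈ 1.62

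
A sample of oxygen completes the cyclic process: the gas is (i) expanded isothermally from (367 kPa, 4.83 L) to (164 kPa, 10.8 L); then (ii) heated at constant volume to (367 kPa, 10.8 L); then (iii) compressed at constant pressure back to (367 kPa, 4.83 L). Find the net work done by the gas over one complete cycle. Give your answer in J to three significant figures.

Leg (i): W = PᵢVᵢ ln(V_f/Vᵢ) = (1773) ln(10.8/4.83) = 1426 J.
Leg (ii): W = 0.
Leg (iii): W = PΔV = (367)(4.83 − 10.8) = -2191 J.
W_net = 1426 − 2191 = -764.6 J.

W_net ≈ -765 J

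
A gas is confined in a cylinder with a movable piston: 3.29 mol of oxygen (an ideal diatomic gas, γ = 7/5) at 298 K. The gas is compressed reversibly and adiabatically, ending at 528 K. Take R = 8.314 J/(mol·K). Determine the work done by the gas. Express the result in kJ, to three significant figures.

W ≈ -15.7 kJ

Adiabatic ⇒ Q = 0, so W_by = −ΔU = nCᵥ(T₁ − T₂).
Cᵥ = 5R/2 = 20.79 J/(mol·K).
W = (3.29)(20.79)(298 − 528) = -15728 J.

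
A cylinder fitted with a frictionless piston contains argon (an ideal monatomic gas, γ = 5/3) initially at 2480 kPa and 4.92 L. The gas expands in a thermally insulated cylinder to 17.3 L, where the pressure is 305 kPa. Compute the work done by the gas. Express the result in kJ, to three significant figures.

Adiabatic: W = (P₁V₁ − P₂V₂)/(γ − 1) with γ = 5/3.
P₁V₁ = 12202 J, P₂V₂ = 5276 J.
W = (12202 − 5276) / 0.6667 = 10388 J.

W ≈ 10.4 kJ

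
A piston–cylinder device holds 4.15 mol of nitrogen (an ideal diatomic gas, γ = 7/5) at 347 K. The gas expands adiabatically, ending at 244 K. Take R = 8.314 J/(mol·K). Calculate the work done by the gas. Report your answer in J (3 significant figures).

Adiabatic ⇒ Q = 0, so W_by = −ΔU = nCᵥ(T₁ − T₂).
Cᵥ = 5R/2 = 20.79 J/(mol·K).
W = (4.15)(20.79)(347 − 244) = 8885 J.

W ≈ 8880 J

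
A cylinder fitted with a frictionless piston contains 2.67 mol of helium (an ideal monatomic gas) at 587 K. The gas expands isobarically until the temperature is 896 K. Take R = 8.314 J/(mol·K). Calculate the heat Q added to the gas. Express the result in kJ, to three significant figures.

Isobaric: W = nRΔT = (2.67)(8.314)(309) = 6859 J.
ΔU = nCᵥΔT with Cᵥ = 3R/2: ΔU = (2.67)(12.47)(309) = 10289 J.
Q = ΔU + W = 10289 + 6859 = 17148 J.

Q ≈ 17.1 kJ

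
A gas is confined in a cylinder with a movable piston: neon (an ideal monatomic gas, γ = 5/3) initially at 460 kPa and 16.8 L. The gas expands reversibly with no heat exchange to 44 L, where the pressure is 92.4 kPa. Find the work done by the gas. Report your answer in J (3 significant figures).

Adiabatic: W = (P₁V₁ − P₂V₂)/(γ − 1) with γ = 5/3.
P₁V₁ = 7728 J, P₂V₂ = 4066 J.
W = (7728 − 4066) / 0.6667 = 5494 J.

W ≈ 5490 J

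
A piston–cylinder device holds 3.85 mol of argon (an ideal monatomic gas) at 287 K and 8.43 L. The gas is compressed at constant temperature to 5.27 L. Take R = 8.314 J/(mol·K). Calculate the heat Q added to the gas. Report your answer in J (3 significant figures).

Q ≈ -4320 J

Isothermal ⇒ ΔU = 0, so Q = W = nRT ln(V₂/V₁).
Q = (3.85)(8.314)(287) ln(5.27/8.43) = 9187 × -0.4698 = -4316 J.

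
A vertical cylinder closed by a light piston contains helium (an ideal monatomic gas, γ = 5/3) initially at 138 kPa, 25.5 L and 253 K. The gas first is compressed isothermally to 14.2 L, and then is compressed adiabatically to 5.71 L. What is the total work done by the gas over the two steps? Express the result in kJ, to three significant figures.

Step 1 (isothermal): W = P₁V₁ ln(V₂/V₁) = (3519) ln(14.2/25.5) = -2060 J.
After step 1: P = 247.8 kPa, V = 14.2 L, T = 253 K.
Step 2 (adiabatic): W = (P₁V₁ − P₂V₂)/(γ−1) = (3519 − 6459)/0.667 = -4410 J.
W_total = -2060 − 4410 = -6471 J.

W_total ≈ -6.47 kJ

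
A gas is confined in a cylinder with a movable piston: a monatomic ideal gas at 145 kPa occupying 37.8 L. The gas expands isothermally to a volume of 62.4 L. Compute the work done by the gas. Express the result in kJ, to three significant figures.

W ≈ 2.75 kJ

Isothermal: W = nRT ln(V₂/V₁) = P₁V₁ ln(V₂/V₁).
P₁V₁ = (145 kPa)(37.8 L) = 5481 J.
W = 5481 × ln(62.4/37.8) = 5481 × 0.5013
W_by_gas = 2747 J.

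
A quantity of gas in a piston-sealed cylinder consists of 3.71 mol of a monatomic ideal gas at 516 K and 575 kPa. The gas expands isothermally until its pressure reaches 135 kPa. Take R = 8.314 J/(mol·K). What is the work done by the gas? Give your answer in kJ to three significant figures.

W ≈ 23.1 kJ

Isothermal process: W = nRT ln(V₂/V₁) = nRT ln(P₁/P₂).
W = (3.71)(8.314)(516) × ln(575/135)
  = 15916 × ln(4.259) = 15916 × 1.449
W_by_gas = 23064 J.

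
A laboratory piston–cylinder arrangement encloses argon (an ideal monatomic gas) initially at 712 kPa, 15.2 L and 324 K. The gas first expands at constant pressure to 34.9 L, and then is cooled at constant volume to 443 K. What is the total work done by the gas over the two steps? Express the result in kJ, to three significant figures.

Step 1 (isobaric): W = PΔV = (712 kPa)(34.9 − 15.2 L) = 14026 J.
Step 2 (isochoric): W = 0 (constant volume).
W_total = 14026 + 0 = 14026 J.

W_total ≈ 14.0 kJ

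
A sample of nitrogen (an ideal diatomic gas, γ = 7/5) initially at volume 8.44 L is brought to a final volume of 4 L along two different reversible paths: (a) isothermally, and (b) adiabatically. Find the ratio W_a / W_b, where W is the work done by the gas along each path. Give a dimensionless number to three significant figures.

W_a / W_b ≈ 0.858

Path (a) isothermal: W = P₁V₁ ln(V₂/V₁) → W_a/(P₁V₁) = -0.7467.
Path (b) adiabatic: W = P₁V₁(1 − (V₁/V₂)^(γ−1))/(γ−1) → W_b/(P₁V₁) = -0.8702.
W_a / W_b = -0.7467 / -0.8702 = 0.8581.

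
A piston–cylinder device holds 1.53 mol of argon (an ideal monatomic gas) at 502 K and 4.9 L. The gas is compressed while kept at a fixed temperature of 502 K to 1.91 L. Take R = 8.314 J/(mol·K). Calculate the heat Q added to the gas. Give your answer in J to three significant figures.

Isothermal ⇒ ΔU = 0, so Q = W = nRT ln(V₂/V₁).
Q = (1.53)(8.314)(502) ln(1.91/4.9) = 6386 × -0.9421 = -6016 J.

Q ≈ -6020 J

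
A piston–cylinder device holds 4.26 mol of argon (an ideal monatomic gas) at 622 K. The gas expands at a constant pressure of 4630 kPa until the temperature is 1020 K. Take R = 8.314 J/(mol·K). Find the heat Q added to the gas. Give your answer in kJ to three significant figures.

Q ≈ 35.2 kJ

Isobaric: W = nRΔT = (4.26)(8.314)(398) = 14096 J.
ΔU = nCᵥΔT with Cᵥ = 3R/2: ΔU = (4.26)(12.47)(398) = 21144 J.
Q = ΔU + W = 21144 + 14096 = 35241 J.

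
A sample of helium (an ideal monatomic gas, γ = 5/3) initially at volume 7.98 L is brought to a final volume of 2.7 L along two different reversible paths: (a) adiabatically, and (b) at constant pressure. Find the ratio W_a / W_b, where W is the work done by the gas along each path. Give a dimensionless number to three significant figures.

Path (a) adiabatic: W = P₁V₁(1 − (V₁/V₂)^(γ−1))/(γ−1) → W_a/(P₁V₁) = -1.589.
Path (b) isobaric: W = P₁(V₂ − V₁) → W_b/(P₁V₁) = -0.6617.
W_a / W_b = -1.589 / -0.6617 = 2.402.

W_a / W_b ≈ 2.40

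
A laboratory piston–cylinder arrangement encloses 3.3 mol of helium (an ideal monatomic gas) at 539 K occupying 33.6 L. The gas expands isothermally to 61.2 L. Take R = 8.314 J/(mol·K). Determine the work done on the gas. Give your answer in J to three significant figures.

W ≈ -8870 J

Isothermal: W = nRT ln(V₂/V₁).
W = (3.3)(8.314)(539) × ln(61.2/33.6)
  = 14788 × 0.5996
W_by_gas = 8867 J; work on gas = −W_by = -8867 J.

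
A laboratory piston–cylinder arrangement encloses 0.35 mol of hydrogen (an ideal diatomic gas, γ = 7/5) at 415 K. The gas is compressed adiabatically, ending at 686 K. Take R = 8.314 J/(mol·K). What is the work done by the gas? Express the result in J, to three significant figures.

Adiabatic ⇒ Q = 0, so W_by = −ΔU = nCᵥ(T₁ − T₂).
Cᵥ = 5R/2 = 20.79 J/(mol·K).
W = (0.35)(20.79)(415 − 686) = -1971 J.

W ≈ -1970 J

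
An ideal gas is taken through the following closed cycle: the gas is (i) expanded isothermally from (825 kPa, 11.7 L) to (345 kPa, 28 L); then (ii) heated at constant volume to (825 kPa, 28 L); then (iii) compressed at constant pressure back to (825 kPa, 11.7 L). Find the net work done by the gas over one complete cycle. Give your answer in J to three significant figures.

Leg (i): W = PᵢVᵢ ln(V_f/Vᵢ) = (9652) ln(28/11.7) = 8423 J.
Leg (ii): W = 0.
Leg (iii): W = PΔV = (825)(11.7 − 28) = -13448 J.
W_net = 8423 − 13448 = -5025 J.

W_net ≈ -5020 J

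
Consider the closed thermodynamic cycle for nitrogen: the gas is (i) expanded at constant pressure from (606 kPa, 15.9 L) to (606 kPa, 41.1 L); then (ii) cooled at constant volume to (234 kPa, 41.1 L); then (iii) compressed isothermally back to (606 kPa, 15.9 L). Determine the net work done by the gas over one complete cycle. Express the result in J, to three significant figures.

Leg (i): W = PΔV = (606)(41.1 − 15.9) = 15271 J.
Leg (ii): W = 0.
Leg (iii): W = PᵢVᵢ ln(V_f/Vᵢ) = (9617) ln(15.9/41.1) = -9134 J.
W_net = 15271 − 9134 = 6138 J.

W_net ≈ 6140 J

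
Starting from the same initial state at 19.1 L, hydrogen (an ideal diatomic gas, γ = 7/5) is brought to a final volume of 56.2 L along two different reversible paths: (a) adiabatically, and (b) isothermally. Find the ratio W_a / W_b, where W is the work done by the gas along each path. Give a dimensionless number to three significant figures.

Path (a) adiabatic: W = P₁V₁(1 − (V₁/V₂)^(γ−1))/(γ−1) → W_a/(P₁V₁) = 0.8765.
Path (b) isothermal: W = P₁V₁ ln(V₂/V₁) → W_b/(P₁V₁) = 1.079.
W_a / W_b = 0.8765 / 1.079 = 0.8121.

W_a / W_b ≈ 0.812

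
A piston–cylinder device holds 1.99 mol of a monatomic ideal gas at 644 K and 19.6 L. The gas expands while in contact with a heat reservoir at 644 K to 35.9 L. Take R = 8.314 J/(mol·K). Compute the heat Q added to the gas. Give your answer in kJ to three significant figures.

Q ≈ 6.45 kJ

Isothermal ⇒ ΔU = 0, so Q = W = nRT ln(V₂/V₁).
Q = (1.99)(8.314)(644) ln(35.9/19.6) = 10655 × 0.6052 = 6448 J.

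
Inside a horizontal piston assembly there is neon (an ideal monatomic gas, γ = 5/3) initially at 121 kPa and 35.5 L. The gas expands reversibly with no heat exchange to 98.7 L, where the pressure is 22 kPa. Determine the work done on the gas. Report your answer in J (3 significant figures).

W ≈ -3190 J

Adiabatic: W = (P₁V₁ − P₂V₂)/(γ − 1) with γ = 5/3.
P₁V₁ = 4296 J, P₂V₂ = 2171 J.
W = (4296 − 2171) / 0.6667 = 3186 J.
Work on gas = −W_by = -3186 J.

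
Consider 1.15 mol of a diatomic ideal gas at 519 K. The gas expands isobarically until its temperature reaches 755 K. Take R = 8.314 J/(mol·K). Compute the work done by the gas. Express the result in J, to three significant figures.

W ≈ 2260 J

Isobaric: W = P ΔV = nR ΔT.
W = (1.15)(8.314)(755 − 519) = 2256 J.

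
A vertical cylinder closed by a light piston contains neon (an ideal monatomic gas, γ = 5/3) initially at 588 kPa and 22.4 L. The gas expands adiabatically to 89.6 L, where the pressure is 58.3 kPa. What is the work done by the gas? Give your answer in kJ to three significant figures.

W ≈ 11.9 kJ

Adiabatic: W = (P₁V₁ − P₂V₂)/(γ − 1) with γ = 5/3.
P₁V₁ = 13171 J, P₂V₂ = 5224 J.
W = (13171 − 5224) / 0.6667 = 11921 J.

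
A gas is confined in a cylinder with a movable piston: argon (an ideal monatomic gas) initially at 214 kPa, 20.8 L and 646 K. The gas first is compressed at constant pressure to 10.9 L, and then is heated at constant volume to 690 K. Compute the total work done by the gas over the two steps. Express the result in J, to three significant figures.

W_total ≈ -2120 J

Step 1 (isobaric): W = PΔV = (214 kPa)(10.9 − 20.8 L) = -2119 J.
Step 2 (isochoric): W = 0 (constant volume).
W_total = -2119 + 0 = -2119 J.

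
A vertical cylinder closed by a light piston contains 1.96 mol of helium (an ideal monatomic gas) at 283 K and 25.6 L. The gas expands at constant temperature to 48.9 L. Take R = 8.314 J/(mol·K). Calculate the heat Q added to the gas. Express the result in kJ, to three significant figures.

Isothermal ⇒ ΔU = 0, so Q = W = nRT ln(V₂/V₁).
Q = (1.96)(8.314)(283) ln(48.9/25.6) = 4612 × 0.6472 = 2985 J.

Q ≈ 2.98 kJ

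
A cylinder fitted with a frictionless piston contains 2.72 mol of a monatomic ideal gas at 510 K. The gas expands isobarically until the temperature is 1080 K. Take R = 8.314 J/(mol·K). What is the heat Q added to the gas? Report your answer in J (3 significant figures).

Isobaric: W = nRΔT = (2.72)(8.314)(570) = 12890 J.
ΔU = nCᵥΔT with Cᵥ = 3R/2: ΔU = (2.72)(12.47)(570) = 19335 J.
Q = ΔU + W = 19335 + 12890 = 32225 J.

Q ≈ 32200 J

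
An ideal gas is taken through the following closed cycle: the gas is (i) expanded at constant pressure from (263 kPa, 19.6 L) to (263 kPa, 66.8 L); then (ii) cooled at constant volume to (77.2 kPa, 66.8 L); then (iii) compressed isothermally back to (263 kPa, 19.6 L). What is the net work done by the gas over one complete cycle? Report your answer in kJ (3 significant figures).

Leg (i): W = PΔV = (263)(66.8 − 19.6) = 12414 J.
Leg (ii): W = 0.
Leg (iii): W = PᵢVᵢ ln(V_f/Vᵢ) = (5157) ln(19.6/66.8) = -6323 J.
W_net = 12414 − 6323 = 6090 J.

W_net ≈ 6.09 kJ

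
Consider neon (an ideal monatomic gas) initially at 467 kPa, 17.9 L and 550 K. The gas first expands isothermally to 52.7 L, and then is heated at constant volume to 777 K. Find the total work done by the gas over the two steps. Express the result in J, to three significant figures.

Step 1 (isothermal): W = P₁V₁ ln(V₂/V₁) = (8359) ln(52.7/17.9) = 9026 J.
Step 2 (isochoric): W = 0 (constant volume).
W_total = 9026 + 0 = 9026 J.

W_total ≈ 9030 J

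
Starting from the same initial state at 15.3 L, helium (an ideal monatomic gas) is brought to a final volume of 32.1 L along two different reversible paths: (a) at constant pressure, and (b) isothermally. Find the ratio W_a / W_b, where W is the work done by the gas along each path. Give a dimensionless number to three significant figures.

Path (a) isobaric: W = P₁(V₂ − V₁) → W_a/(P₁V₁) = 1.098.
Path (b) isothermal: W = P₁V₁ ln(V₂/V₁) → W_b/(P₁V₁) = 0.741.
W_a / W_b = 1.098 / 0.741 = 1.482.

W_a / W_b ≈ 1.48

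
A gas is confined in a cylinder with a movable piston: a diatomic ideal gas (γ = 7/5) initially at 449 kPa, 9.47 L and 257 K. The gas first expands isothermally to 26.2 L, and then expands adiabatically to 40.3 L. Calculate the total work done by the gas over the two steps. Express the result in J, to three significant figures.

W_total ≈ 6010 J

Step 1 (isothermal): W = P₁V₁ ln(V₂/V₁) = (4252) ln(26.2/9.47) = 4327 J.
After step 1: P = 162.3 kPa, V = 26.2 L, T = 257 K.
Step 2 (adiabatic): W = (P₁V₁ − P₂V₂)/(γ−1) = (4252 − 3579)/0.4 = 1682 J.
W_total = 4327 + 1682 = 6009 J.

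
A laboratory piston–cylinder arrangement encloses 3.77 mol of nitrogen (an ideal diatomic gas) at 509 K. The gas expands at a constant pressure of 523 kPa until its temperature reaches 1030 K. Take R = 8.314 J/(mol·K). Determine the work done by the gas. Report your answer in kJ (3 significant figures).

W ≈ 16.3 kJ

Isobaric: W = P ΔV = nR ΔT.
W = (3.77)(8.314)(1030 − 509) = 16330 J.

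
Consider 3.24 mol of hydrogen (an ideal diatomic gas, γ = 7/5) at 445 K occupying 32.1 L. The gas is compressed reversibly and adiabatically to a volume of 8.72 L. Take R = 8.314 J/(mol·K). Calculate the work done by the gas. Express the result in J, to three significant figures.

Adiabatic: TV^(γ−1) = const with γ = 7/5.
T₂ = T₁ (V₁/V₂)^(γ−1) = 445 × (32.1/8.72)^0.4 = 445 × 1.684 = 749.5 K.
W_by = nCᵥ(T₁ − T₂) = (3.24)(20.79)(445 − 749.5) = -20504 J.

W ≈ -20500 J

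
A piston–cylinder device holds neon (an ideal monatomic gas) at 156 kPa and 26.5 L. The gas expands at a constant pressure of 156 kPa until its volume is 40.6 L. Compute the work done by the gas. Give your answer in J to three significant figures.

W ≈ 2200 J

Isobaric: W = P ΔV.
W = (156 kPa)(40.6 − 26.5 L) = (156)(14.1) = 2200 J.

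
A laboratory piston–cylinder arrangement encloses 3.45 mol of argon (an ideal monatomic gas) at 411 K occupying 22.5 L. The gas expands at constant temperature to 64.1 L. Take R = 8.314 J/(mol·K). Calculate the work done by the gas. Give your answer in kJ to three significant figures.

Isothermal: W = nRT ln(V₂/V₁).
W = (3.45)(8.314)(411) × ln(64.1/22.5)
  = 11789 × 1.047
W_by_gas = 12342 J.

W ≈ 12.3 kJ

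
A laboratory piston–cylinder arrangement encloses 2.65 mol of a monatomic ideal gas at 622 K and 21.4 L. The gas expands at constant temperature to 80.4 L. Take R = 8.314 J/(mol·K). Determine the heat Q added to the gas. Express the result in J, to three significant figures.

Isothermal ⇒ ΔU = 0, so Q = W = nRT ln(V₂/V₁).
Q = (2.65)(8.314)(622) ln(80.4/21.4) = 13704 × 1.324 = 18139 J.

Q ≈ 18100 J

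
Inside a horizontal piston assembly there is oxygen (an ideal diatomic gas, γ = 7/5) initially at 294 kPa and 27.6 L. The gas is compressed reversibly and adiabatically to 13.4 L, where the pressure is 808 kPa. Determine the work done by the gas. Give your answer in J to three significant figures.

Adiabatic: W = (P₁V₁ − P₂V₂)/(γ − 1) with γ = 7/5.
P₁V₁ = 8114 J, P₂V₂ = 10827 J.
W = (8114 − 10827) / 0.4 = -6782 J.

W ≈ -6780 J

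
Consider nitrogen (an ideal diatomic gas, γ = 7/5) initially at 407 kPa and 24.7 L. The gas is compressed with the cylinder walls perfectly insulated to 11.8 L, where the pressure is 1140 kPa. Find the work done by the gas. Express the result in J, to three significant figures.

Adiabatic: W = (P₁V₁ − P₂V₂)/(γ − 1) with γ = 7/5.
P₁V₁ = 10053 J, P₂V₂ = 13452 J.
W = (10053 − 13452) / 0.4 = -8498 J.

W ≈ -8500 J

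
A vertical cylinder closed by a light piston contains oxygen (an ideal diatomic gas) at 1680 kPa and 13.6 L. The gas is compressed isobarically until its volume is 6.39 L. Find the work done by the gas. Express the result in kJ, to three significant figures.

W ≈ -12.1 kJ

Isobaric: W = P ΔV.
W = (1680 kPa)(6.39 − 13.6 L) = (1680)(-7.21) = -12113 J.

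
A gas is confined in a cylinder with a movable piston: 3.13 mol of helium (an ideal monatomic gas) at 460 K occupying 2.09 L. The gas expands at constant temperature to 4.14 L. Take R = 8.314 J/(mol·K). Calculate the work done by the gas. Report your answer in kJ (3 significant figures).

Isothermal: W = nRT ln(V₂/V₁).
W = (3.13)(8.314)(460) × ln(4.14/2.09)
  = 11970 × 0.6835
W_by_gas = 8182 J.

W ≈ 8.18 kJ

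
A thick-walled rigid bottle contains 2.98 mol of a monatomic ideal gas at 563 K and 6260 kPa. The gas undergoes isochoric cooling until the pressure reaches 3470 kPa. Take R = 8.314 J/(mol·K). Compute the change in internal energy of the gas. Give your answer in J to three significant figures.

ΔU ≈ -9330 J

Constant volume ⇒ W = 0, so Q = ΔU = nCᵥΔT with Cᵥ = 3R/2 = 12.47 J/(mol·K).
At constant V, T₂/T₁ = P₂/P₁ ⇒ ΔT = T₁(P₂/P₁ − 1) = 563·(3470/6260 − 1) = -250.9 K.
ΔU = (2.98)(12.47)(-250.9) = -9325 J.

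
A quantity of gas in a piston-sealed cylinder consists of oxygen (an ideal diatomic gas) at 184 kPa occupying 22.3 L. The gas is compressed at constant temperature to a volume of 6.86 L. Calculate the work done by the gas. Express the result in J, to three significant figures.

Isothermal: W = nRT ln(V₂/V₁) = P₁V₁ ln(V₂/V₁).
P₁V₁ = (184 kPa)(22.3 L) = 4103 J.
W = 4103 × ln(6.86/22.3) = 4103 × -1.179
W_by_gas = -4837 J.

W ≈ -4840 J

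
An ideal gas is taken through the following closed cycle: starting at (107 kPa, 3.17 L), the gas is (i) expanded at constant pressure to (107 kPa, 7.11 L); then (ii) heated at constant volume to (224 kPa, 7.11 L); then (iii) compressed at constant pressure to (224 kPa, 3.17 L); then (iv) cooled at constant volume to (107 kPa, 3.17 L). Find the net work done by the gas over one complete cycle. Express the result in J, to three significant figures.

Constant-volume legs do no work.
W(i) = (107)(7.11 − 3.17) = 421.6 J; W(iii) = (224)(3.17 − 7.11) = -882.6 J.
W_net = 421.6 − 882.6 = -461 J (the counter-clockwise enclosed area).

W_net ≈ -461 J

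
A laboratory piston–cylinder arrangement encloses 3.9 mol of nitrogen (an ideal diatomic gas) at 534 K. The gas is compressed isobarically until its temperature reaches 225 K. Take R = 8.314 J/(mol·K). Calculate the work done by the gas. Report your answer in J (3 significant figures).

Isobaric: W = P ΔV = nR ΔT.
W = (3.9)(8.314)(225 − 534) = -10019 J.

W ≈ -10000 J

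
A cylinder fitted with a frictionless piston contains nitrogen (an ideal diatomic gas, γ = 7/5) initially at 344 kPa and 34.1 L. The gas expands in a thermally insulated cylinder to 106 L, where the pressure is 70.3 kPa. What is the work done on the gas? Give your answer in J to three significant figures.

W ≈ -10700 J

Adiabatic: W = (P₁V₁ − P₂V₂)/(γ − 1) with γ = 7/5.
P₁V₁ = 11730 J, P₂V₂ = 7452 J.
W = (11730 − 7452) / 0.4 = 10697 J.
Work on gas = −W_by = -10697 J.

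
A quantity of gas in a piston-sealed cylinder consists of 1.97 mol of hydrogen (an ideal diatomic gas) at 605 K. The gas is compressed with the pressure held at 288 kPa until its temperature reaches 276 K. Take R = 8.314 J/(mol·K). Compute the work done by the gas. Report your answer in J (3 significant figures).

Isobaric: W = P ΔV = nR ΔT.
W = (1.97)(8.314)(276 − 605) = -5389 J.

W ≈ -5390 J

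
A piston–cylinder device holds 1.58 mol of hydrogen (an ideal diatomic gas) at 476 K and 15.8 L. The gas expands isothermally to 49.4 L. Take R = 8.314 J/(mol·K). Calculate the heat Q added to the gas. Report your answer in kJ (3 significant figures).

Isothermal ⇒ ΔU = 0, so Q = W = nRT ln(V₂/V₁).
Q = (1.58)(8.314)(476) ln(49.4/15.8) = 6253 × 1.14 = 7128 J.

Q ≈ 7.13 kJ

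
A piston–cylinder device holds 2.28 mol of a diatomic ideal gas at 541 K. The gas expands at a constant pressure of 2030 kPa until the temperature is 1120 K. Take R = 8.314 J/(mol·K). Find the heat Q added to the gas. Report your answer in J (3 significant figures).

Q ≈ 38400 J

Isobaric: W = nRΔT = (2.28)(8.314)(579) = 10975 J.
ΔU = nCᵥΔT with Cᵥ = 5R/2: ΔU = (2.28)(20.79)(579) = 27439 J.
Q = ΔU + W = 27439 + 10975 = 38414 J.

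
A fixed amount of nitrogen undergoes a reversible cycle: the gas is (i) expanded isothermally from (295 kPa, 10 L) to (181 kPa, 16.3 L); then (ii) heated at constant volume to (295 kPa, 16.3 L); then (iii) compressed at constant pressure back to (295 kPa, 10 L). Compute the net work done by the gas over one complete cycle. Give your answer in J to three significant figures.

W_net ≈ -417 J

Leg (i): W = PᵢVᵢ ln(V_f/Vᵢ) = (2950) ln(16.3/10) = 1441 J.
Leg (ii): W = 0.
Leg (iii): W = PΔV = (295)(10 − 16.3) = -1859 J.
W_net = 1441 − 1859 = -417.2 J.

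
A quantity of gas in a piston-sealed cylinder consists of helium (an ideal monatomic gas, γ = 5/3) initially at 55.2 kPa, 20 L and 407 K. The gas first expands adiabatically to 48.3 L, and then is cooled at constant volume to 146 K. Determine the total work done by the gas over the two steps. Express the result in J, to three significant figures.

Step 1 (adiabatic): W = (P₁V₁ − P₂V₂)/(γ−1) = (1104 − 613.3)/0.667 = 736 J.
Step 2 (isochoric): W = 0 (constant volume).
W_total = 736 + 0 = 736 J.

W_total ≈ 736 J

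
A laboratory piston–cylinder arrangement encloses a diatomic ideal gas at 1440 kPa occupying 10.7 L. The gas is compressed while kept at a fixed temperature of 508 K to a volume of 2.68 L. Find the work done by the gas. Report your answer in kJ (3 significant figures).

Isothermal: W = nRT ln(V₂/V₁) = P₁V₁ ln(V₂/V₁).
P₁V₁ = (1440 kPa)(10.7 L) = 15408 J.
W = 15408 × ln(2.68/10.7) = 15408 × -1.384
W_by_gas = -21331 J.

W ≈ -21.3 kJ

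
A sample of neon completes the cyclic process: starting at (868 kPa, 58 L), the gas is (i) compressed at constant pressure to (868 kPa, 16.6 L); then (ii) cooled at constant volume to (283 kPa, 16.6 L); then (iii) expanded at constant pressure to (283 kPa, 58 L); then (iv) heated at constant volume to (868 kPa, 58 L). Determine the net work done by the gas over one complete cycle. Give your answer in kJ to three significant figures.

Constant-volume legs do no work.
W(i) = (868)(16.6 − 58) = -35935 J; W(iii) = (283)(58 − 16.6) = 11716 J.
W_net = -35935 + 11716 = -24219 J (the counter-clockwise enclosed area).

W_net ≈ -24.2 kJ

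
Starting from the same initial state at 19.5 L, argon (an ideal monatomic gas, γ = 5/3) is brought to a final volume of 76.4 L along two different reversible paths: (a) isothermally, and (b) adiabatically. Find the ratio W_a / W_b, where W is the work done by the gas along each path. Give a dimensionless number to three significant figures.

Path (a) isothermal: W = P₁V₁ ln(V₂/V₁) → W_a/(P₁V₁) = 1.366.
Path (b) adiabatic: W = P₁V₁(1 − (V₁/V₂)^(γ−1))/(γ−1) → W_b/(P₁V₁) = 0.8964.
W_a / W_b = 1.366 / 0.8964 = 1.523.

W_a / W_b ≈ 1.52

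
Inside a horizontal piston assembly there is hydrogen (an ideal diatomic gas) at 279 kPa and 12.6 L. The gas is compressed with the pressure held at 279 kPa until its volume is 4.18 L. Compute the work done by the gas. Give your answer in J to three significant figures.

W ≈ -2350 J

Isobaric: W = P ΔV.
W = (279 kPa)(4.18 − 12.6 L) = (279)(-8.42) = -2349 J.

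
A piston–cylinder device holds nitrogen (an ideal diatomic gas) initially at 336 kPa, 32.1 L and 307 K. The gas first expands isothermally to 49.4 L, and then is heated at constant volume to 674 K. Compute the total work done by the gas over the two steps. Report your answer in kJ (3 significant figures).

W_total ≈ 4.65 kJ

Step 1 (isothermal): W = P₁V₁ ln(V₂/V₁) = (10786) ln(49.4/32.1) = 4650 J.
Step 2 (isochoric): W = 0 (constant volume).
W_total = 4650 + 0 = 4650 J.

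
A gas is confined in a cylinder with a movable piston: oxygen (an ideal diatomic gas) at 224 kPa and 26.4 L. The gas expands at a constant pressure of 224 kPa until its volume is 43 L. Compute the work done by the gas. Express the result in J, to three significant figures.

W ≈ 3720 J

Isobaric: W = P ΔV.
W = (224 kPa)(43 − 26.4 L) = (224)(16.6) = 3718 J.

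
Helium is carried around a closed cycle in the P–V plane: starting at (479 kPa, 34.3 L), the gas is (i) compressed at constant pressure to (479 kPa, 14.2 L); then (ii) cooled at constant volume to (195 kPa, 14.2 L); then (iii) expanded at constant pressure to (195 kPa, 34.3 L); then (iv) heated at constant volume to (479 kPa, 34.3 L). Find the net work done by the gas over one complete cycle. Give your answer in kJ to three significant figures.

W_net ≈ -5.71 kJ

Constant-volume legs do no work.
W(i) = (479)(14.2 − 34.3) = -9628 J; W(iii) = (195)(34.3 − 14.2) = 3919 J.
W_net = -9628 + 3919 = -5708 J (the counter-clockwise enclosed area).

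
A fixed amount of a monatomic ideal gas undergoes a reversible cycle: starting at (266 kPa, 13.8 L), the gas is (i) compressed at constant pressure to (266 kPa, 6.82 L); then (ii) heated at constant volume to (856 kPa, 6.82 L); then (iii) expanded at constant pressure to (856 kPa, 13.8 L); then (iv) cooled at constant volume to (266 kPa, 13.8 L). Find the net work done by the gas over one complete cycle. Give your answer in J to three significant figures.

Constant-volume legs do no work.
W(i) = (266)(6.82 − 13.8) = -1857 J; W(iii) = (856)(13.8 − 6.82) = 5975 J.
W_net = -1857 + 5975 = 4118 J (the clockwise enclosed area).

W_net ≈ 4120 J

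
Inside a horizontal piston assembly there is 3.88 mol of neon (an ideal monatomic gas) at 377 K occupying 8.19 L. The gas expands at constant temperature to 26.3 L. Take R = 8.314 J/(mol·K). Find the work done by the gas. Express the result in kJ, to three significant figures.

Isothermal: W = nRT ln(V₂/V₁).
W = (3.88)(8.314)(377) × ln(26.3/8.19)
  = 12161 × 1.167
W_by_gas = 14188 J.

W ≈ 14.2 kJ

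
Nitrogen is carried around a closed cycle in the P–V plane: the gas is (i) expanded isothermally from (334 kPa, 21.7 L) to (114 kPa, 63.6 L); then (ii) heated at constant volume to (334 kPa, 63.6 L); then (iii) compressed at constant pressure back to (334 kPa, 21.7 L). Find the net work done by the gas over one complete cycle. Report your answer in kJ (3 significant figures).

W_net ≈ -6.20 kJ

Leg (i): W = PᵢVᵢ ln(V_f/Vᵢ) = (7248) ln(63.6/21.7) = 7794 J.
Leg (ii): W = 0.
Leg (iii): W = PΔV = (334)(21.7 − 63.6) = -13995 J.
W_net = 7794 − 13995 = -6201 J.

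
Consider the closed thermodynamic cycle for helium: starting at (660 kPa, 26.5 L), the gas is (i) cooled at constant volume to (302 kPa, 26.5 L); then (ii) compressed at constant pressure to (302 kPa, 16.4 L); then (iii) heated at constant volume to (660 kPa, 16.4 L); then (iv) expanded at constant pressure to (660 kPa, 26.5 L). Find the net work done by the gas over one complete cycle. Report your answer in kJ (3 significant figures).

Constant-volume legs do no work.
W(ii) = (302)(16.4 − 26.5) = -3050 J; W(iv) = (660)(26.5 − 16.4) = 6666 J.
W_net = -3050 + 6666 = 3616 J (the clockwise enclosed area).

W_net ≈ 3.62 kJ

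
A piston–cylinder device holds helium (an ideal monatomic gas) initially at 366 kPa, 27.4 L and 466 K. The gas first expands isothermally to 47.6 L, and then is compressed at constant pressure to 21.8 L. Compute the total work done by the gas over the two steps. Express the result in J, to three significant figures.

W_total ≈ 103 J

Step 1 (isothermal): W = P₁V₁ ln(V₂/V₁) = (10028) ln(47.6/27.4) = 5539 J.
After step 1: P = 210.7 kPa, V = 47.6 L, T = 466 K.
Step 2 (isobaric): W = PΔV = (210.7 kPa)(21.8 − 47.6 L) = -5436 J.
W_total = 5539 − 5436 = 103 J.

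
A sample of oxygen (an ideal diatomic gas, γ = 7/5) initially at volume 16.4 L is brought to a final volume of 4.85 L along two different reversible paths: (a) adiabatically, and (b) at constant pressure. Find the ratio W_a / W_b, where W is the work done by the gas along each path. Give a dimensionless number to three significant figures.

W_a / W_b ≈ 2.23

Path (a) adiabatic: W = P₁V₁(1 − (V₁/V₂)^(γ−1))/(γ−1) → W_a/(P₁V₁) = -1.57.
Path (b) isobaric: W = P₁(V₂ − V₁) → W_b/(P₁V₁) = -0.7043.
W_a / W_b = -1.57 / -0.7043 = 2.229.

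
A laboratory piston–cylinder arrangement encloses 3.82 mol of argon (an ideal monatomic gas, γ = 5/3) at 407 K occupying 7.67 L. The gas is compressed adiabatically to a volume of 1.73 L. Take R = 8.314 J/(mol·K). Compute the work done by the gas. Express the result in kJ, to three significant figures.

Adiabatic: TV^(γ−1) = const with γ = 5/3.
T₂ = T₁ (V₁/V₂)^(γ−1) = 407 × (7.67/1.73)^0.667 = 407 × 2.699 = 1098 K.
W_by = nCᵥ(T₁ − T₂) = (3.82)(12.47)(407 − 1098) = -32938 J.

W ≈ -32.9 kJ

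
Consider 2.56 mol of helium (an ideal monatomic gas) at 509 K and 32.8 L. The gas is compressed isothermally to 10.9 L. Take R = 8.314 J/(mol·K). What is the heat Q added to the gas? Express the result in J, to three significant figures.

Q ≈ -11900 J

Isothermal ⇒ ΔU = 0, so Q = W = nRT ln(V₂/V₁).
Q = (2.56)(8.314)(509) ln(10.9/32.8) = 10833 × -1.102 = -11935 J.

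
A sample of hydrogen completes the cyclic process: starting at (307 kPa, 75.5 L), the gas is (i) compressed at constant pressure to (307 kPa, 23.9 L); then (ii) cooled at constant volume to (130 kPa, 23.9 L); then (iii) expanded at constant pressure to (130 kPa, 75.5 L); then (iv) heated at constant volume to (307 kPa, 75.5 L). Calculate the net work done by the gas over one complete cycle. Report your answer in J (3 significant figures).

Constant-volume legs do no work.
W(i) = (307)(23.9 − 75.5) = -15841 J; W(iii) = (130)(75.5 − 23.9) = 6708 J.
W_net = -15841 + 6708 = -9133 J (the counter-clockwise enclosed area).

W_net ≈ -9130 J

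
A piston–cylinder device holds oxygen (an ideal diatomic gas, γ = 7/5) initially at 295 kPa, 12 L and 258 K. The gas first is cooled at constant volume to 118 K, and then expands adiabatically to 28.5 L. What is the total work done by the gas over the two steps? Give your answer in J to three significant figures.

W_total ≈ 1180 J

Step 1 (isochoric): W = 0 (constant volume).
After step 1: P = 134.9 kPa (V unchanged).
Step 2 (adiabatic): W = (P₁V₁ − P₂V₂)/(γ−1) = (1619 − 1146)/0.4 = 1184 J.
W_total = 0 + 1184 = 1184 J.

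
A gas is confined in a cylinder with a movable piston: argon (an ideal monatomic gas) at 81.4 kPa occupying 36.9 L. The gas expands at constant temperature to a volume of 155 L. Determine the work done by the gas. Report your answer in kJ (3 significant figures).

Isothermal: W = nRT ln(V₂/V₁) = P₁V₁ ln(V₂/V₁).
P₁V₁ = (81.4 kPa)(36.9 L) = 3004 J.
W = 3004 × ln(155/36.9) = 3004 × 1.435
W_by_gas = 4311 J.

W ≈ 4.31 kJ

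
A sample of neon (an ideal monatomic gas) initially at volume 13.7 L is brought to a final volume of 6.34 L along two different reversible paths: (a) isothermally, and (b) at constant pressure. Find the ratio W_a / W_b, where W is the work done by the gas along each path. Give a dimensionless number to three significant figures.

Path (a) isothermal: W = P₁V₁ ln(V₂/V₁) → W_a/(P₁V₁) = -0.7705.
Path (b) isobaric: W = P₁(V₂ − V₁) → W_b/(P₁V₁) = -0.5372.
W_a / W_b = -0.7705 / -0.5372 = 1.434.

W_a / W_b ≈ 1.43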